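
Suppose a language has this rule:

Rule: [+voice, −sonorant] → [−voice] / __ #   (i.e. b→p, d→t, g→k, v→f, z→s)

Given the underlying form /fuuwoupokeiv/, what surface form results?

/v/ is a voiced obstruent in word-final position, so it devoices to [f].
Surface form: [fuuwoupokeif].

fuuwoupokeif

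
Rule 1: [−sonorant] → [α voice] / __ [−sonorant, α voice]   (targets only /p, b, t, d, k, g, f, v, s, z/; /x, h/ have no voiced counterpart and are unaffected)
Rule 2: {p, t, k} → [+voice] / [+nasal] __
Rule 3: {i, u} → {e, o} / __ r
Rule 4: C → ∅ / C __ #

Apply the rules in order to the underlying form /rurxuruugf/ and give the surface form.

Rule 1 (regressive voicing assimilation): /g/ precedes the voiceless obstruent /f/, so it devoices to [k] by assimilation. /rurxuruugf/ → rurxuruukf.
Rule 2 (post-nasal voicing): no segment meets the environment; /rurxuruukf/ is unchanged.
Rule 3 (pre-rhotic lowering): /u/ is a high vowel immediately before /r/, so it lowers to [o]. /u/ is a high vowel immediately before /r/, so it lowers to [o]. /rurxuruukf/ → rorxoruukf.
Rule 4 (final cluster simplification): /f/ is the second consonant of a word-final cluster /kf/, so it deletes. /rorxoruukf/ → rorxoruuk.

rorxoruuk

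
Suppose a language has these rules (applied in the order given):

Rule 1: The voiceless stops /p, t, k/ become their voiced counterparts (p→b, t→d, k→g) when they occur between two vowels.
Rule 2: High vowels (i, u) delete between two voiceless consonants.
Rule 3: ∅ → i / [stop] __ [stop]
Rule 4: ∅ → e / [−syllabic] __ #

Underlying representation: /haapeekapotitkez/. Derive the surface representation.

haabeegaboditikeze

Rule 1 (intervocalic voicing): /p/ is a voiceless stop between vowels /a/ and /e/, so it voices to [b]. /k/ is a voiceless stop between vowels /e/ and /a/, so it voices to [g]. /p/ is a voiceless stop between vowels /a/ and /o/, so it voices to [b]. /t/ is a voiceless stop between vowels /o/ and /i/, so it voices to [d]. /haapeekapotitkez/ → haabeegaboditkez.
Rule 2 (high vowel syncope): no segment meets the environment; /haabeegaboditkez/ is unchanged.
Rule 3 (stop-cluster i-epenthesis): /t/ and /k/ form a stop–stop cluster, so [i] is inserted between them. /haabeegaboditkez/ → haabeegaboditikez.
Rule 4 (final e-epenthesis): the form ends in the consonant /z/, so [e] is inserted word-finally. /haabeegaboditikez/ → haabeegaboditikeze.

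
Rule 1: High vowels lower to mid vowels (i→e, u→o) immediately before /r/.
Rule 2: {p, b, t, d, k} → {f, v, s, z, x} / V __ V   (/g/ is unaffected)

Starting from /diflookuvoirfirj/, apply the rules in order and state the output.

Rule 1 (pre-rhotic lowering): /i/ is a high vowel immediately before /r/, so it lowers to [e]. /i/ is a high vowel immediately before /r/, so it lowers to [e]. /diflookuvoirfirj/ → diflookuvoerferj.
Rule 2 (intervocalic spirantization): /k/ is a stop between vowels /o/ and /u/, so it spirantizes to the fricative [x]. /diflookuvoerferj/ → diflooxuvoerferj.

diflooxuvoerferj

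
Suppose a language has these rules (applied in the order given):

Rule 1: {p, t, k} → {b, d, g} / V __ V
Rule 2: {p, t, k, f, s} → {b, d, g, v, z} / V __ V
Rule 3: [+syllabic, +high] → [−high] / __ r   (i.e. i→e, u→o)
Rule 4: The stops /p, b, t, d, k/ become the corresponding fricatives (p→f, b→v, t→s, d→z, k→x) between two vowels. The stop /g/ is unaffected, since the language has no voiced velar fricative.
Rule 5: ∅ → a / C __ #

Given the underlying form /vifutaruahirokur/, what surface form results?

Rule 1 (intervocalic voicing): /t/ is a voiceless stop between vowels /u/ and /a/, so it voices to [d]. /k/ is a voiceless stop between vowels /o/ and /u/, so it voices to [g]. /vifutaruahirokur/ → vifudaruahirogur.
Rule 2 (intervocalic voicing): /f/ is a voiceless obstruent between vowels /i/ and /u/, so it voices to [v]. /vifudaruahirogur/ → vivudaruahirogur.
Rule 3 (pre-rhotic lowering): /i/ is a high vowel immediately before /r/, so it lowers to [e]. /u/ is a high vowel immediately before /r/, so it lowers to [o]. /vivudaruahirogur/ → vivudaruaherogor.
Rule 4 (intervocalic spirantization): /d/ is a stop between vowels /u/ and /a/, so it spirantizes to the fricative [z]. /vivudaruaherogor/ → vivuzaruaherogor.
Rule 5 (final a-epenthesis): the form ends in the consonant /r/, so [a] is inserted word-finally. /vivuzaruaherogor/ → vivuzaruaherogora.

vivuzaruaherogora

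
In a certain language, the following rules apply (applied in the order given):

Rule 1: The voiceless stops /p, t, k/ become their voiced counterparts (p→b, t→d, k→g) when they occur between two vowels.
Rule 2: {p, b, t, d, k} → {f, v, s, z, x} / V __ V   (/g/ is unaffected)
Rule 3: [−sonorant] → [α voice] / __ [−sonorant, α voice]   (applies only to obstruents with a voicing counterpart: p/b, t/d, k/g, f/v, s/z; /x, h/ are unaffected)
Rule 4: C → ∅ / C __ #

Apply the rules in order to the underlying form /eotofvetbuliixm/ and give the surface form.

eozovvedbuliix

Rule 1 (intervocalic voicing): /t/ is a voiceless stop between vowels /o/ and /o/, so it voices to [d]. /eotofvetbuliixm/ → eodofvetbuliixm.
Rule 2 (intervocalic spirantization): /d/ is a stop between vowels /o/ and /o/, so it spirantizes to the fricative [z]. /eodofvetbuliixm/ → eozofvetbuliixm.
Rule 3 (regressive voicing assimilation): /f/ precedes the voiced obstruent /v/, so it voices to [v] by assimilation. /t/ precedes the voiced obstruent /b/, so it voices to [d] by assimilation. /eozofvetbuliixm/ → eozovvedbuliixm.
Rule 4 (final cluster simplification): /m/ is the second consonant of a word-final cluster /xm/, so it deletes. /eozovvedbuliixm/ → eozovvedbuliix.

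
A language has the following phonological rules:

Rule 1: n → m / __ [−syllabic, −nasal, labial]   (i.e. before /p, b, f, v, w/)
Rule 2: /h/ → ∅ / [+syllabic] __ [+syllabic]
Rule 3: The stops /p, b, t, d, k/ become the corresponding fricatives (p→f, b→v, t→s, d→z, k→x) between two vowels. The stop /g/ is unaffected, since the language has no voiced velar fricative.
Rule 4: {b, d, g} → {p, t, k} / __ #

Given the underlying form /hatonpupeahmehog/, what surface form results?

Rule 1 (nasal place assimilation): /n/ precedes the labial consonant /p/, so it assimilates in place to [m]. /hatonpupeahmehog/ → hatompupeahmehog.
Rule 2 (intervocalic h-deletion): /h/ occurs between vowels /e/ and /o/, so it deletes. /hatompupeahmehog/ → hatompupeahmeog.
Rule 3 (intervocalic spirantization): /t/ is a stop between vowels /a/ and /o/, so it spirantizes to the fricative [s]. /p/ is a stop between vowels /u/ and /e/, so it spirantizes to the fricative [f]. /hatompupeahmeog/ → hasompufeahmeog.
Rule 4 (final devoicing): /g/ is a voiced stop in word-final position, so it devoices to [k]. /hasompufeahmeog/ → hasompufeahmeok.

hasompufeahmeok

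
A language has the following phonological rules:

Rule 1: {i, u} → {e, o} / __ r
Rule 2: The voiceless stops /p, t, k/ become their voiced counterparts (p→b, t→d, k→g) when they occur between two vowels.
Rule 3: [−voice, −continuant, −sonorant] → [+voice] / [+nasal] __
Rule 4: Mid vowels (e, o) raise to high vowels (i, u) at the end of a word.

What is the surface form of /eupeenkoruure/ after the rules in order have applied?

eubeengoruori

Rule 1 (pre-rhotic lowering): /u/ is a high vowel immediately before /r/, so it lowers to [o]. /eupeenkoruure/ → eupeenkoruore.
Rule 2 (intervocalic voicing): /p/ is a voiceless stop between vowels /u/ and /e/, so it voices to [b]. /eupeenkoruore/ → eubeenkoruore.
Rule 3 (post-nasal voicing): /k/ is a voiceless stop immediately after the nasal /n/, so it voices to [g]. /eubeenkoruore/ → eubeengoruore.
Rule 4 (final vowel raising): /e/ is a mid vowel in word-final position, so it raises to [i]. /eubeengoruore/ → eubeengoruori.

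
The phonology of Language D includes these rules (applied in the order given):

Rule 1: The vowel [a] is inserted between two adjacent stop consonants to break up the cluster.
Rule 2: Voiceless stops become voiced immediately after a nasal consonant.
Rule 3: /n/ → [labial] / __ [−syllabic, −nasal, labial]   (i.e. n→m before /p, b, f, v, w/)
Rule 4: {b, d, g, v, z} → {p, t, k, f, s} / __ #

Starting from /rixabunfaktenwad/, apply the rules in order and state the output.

rixabumfakatemwat

Rule 1 (stop-cluster a-epenthesis): /k/ and /t/ form a stop–stop cluster, so [a] is inserted between them. /rixabunfaktenwad/ → rixabunfakatenwad.
Rule 2 (post-nasal voicing): no segment meets the environment; /rixabunfakatenwad/ is unchanged.
Rule 3 (nasal place assimilation): /n/ precedes the labial consonant /f/, so it assimilates in place to [m]. /n/ precedes the labial consonant /w/, so it assimilates in place to [m]. /rixabunfakatenwad/ → rixabumfakatemwad.
Rule 4 (final devoicing): /d/ is a voiced obstruent in word-final position, so it devoices to [t]. /rixabumfakatemwad/ → rixabumfakatemwat.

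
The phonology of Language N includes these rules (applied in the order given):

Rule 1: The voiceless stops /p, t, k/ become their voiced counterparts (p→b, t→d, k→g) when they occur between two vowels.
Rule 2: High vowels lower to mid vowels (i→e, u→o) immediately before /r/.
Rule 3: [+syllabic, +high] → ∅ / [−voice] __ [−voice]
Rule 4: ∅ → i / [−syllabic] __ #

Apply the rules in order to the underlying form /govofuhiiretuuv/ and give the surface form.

Rule 1 (intervocalic voicing): /t/ is a voiceless stop between vowels /e/ and /u/, so it voices to [d]. /govofuhiiretuuv/ → govofuhiireduuv.
Rule 2 (pre-rhotic lowering): /i/ is a high vowel immediately before /r/, so it lowers to [e]. /govofuhiireduuv/ → govofuhiereduuv.
Rule 3 (high vowel syncope): /u/ is a high vowel flanked by voiceless consonants /f/ and /h/, so it deletes. /govofuhiereduuv/ → govofhiereduuv.
Rule 4 (final i-epenthesis): the form ends in the consonant /v/, so [i] is inserted word-finally. /govofhiereduuv/ → govofhiereduuvi.

govofhiereduuvi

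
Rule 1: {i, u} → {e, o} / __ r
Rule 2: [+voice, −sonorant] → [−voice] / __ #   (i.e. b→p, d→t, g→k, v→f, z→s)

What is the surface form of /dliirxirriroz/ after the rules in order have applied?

dlierxerreros

Rule 1 (pre-rhotic lowering): /i/ is a high vowel immediately before /r/, so it lowers to [e]. /i/ is a high vowel immediately before /r/, so it lowers to [e]. /i/ is a high vowel immediately before /r/, so it lowers to [e]. /dliirxirriroz/ → dlierxerreroz.
Rule 2 (final devoicing): /z/ is a voiced obstruent in word-final position, so it devoices to [s]. /dlierxerreroz/ → dlierxerreros.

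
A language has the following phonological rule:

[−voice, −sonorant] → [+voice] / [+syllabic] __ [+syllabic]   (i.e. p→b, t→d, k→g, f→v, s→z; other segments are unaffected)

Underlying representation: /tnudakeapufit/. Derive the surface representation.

Scanning /tnudakeapufit/: /t/ at position 1 is not in the conditioning environment; /k/ is a voiceless obstruent between vowels /a/ and /e/, so it voices to [g]; /p/ is a voiceless obstruent between vowels /a/ and /u/, so it voices to [b]; /f/ is a voiceless obstruent between vowels /u/ and /i/, so it voices to [v]; /t/ at position 13 is not in the conditioning environment.
Result: [tnudageabuvit].

tnudageabuvit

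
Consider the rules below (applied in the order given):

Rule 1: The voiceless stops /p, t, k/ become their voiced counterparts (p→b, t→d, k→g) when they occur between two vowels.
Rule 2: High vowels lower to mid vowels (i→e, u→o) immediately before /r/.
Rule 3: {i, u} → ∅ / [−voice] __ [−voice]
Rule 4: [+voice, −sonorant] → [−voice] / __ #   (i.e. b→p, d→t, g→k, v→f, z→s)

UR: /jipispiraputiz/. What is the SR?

jibisperabudis

Rule 1 (intervocalic voicing): /p/ is a voiceless stop between vowels /i/ and /i/, so it voices to [b]. /p/ is a voiceless stop between vowels /a/ and /u/, so it voices to [b]. /t/ is a voiceless stop between vowels /u/ and /i/, so it voices to [d]. /jipispiraputiz/ → jibispirabudiz.
Rule 2 (pre-rhotic lowering): /i/ is a high vowel immediately before /r/, so it lowers to [e]. /jibispirabudiz/ → jibisperabudiz.
Rule 3 (high vowel syncope): no segment meets the environment; /jibisperabudiz/ is unchanged.
Rule 4 (final devoicing): /z/ is a voiced obstruent in word-final position, so it devoices to [s]. /jibisperabudiz/ → jibisperabudis.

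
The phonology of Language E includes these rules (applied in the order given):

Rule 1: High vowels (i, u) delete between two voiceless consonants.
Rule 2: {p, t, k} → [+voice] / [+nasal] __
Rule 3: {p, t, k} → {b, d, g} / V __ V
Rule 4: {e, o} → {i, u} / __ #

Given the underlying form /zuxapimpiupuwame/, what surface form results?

Rule 1 (high vowel syncope): no segment meets the environment; /zuxapimpiupuwame/ is unchanged.
Rule 2 (post-nasal voicing): /p/ is a voiceless stop immediately after the nasal /m/, so it voices to [b]. /zuxapimpiupuwame/ → zuxapimbiupuwame.
Rule 3 (intervocalic voicing): /p/ is a voiceless stop between vowels /a/ and /i/, so it voices to [b]. /p/ is a voiceless stop between vowels /u/ and /u/, so it voices to [b]. /zuxapimbiupuwame/ → zuxabimbiubuwame.
Rule 4 (final vowel raising): /e/ is a mid vowel in word-final position, so it raises to [i]. /zuxabimbiubuwame/ → zuxabimbiubuwami.

zuxabimbiubuwami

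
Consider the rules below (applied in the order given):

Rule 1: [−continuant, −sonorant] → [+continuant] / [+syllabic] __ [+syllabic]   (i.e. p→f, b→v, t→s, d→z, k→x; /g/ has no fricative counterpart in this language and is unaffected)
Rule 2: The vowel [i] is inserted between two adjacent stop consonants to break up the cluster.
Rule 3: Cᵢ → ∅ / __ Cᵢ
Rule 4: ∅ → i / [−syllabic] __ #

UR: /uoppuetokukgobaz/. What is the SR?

Rule 1 (intervocalic spirantization): /t/ is a stop between vowels /e/ and /o/, so it spirantizes to the fricative [s]. /k/ is a stop between vowels /o/ and /u/, so it spirantizes to the fricative [x]. /b/ is a stop between vowels /o/ and /a/, so it spirantizes to the fricative [v]. /uoppuetokukgobaz/ → uoppuesoxukgovaz.
Rule 2 (stop-cluster i-epenthesis): /p/ and /p/ form a stop–stop cluster, so [i] is inserted between them. /k/ and /g/ form a stop–stop cluster, so [i] is inserted between them. /uoppuesoxukgovaz/ → uopipuesoxukigovaz.
Rule 3 (degemination): no segment meets the environment; /uopipuesoxukigovaz/ is unchanged.
Rule 4 (final i-epenthesis): the form ends in the consonant /z/, so [i] is inserted word-finally. /uopipuesoxukigovaz/ → uopipuesoxukigovazi.

uopipuesoxukigovazi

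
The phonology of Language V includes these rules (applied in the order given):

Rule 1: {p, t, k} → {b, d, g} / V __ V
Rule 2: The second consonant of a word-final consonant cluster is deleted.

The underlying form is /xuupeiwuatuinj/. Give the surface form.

Rule 1 (intervocalic voicing): /p/ is a voiceless stop between vowels /u/ and /e/, so it voices to [b]. /t/ is a voiceless stop between vowels /a/ and /u/, so it voices to [d]. /xuupeiwuatuinj/ → xuubeiwuaduinj.
Rule 2 (final cluster simplification): /j/ is the second consonant of a word-final cluster /nj/, so it deletes. /xuubeiwuaduinj/ → xuubeiwuaduin.

xuubeiwuaduin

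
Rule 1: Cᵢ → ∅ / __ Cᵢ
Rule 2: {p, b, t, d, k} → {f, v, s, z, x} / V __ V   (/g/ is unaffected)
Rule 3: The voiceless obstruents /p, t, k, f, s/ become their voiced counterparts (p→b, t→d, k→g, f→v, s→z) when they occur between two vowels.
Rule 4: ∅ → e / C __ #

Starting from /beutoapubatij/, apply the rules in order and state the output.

beuzoavuvazije

Rule 1 (degemination): no segment meets the environment; /beutoapubatij/ is unchanged.
Rule 2 (intervocalic spirantization): /t/ is a stop between vowels /u/ and /o/, so it spirantizes to the fricative [s]. /p/ is a stop between vowels /a/ and /u/, so it spirantizes to the fricative [f]. /b/ is a stop between vowels /u/ and /a/, so it spirantizes to the fricative [v]. /t/ is a stop between vowels /a/ and /i/, so it spirantizes to the fricative [s]. /beutoapubatij/ → beusoafuvasij.
Rule 3 (intervocalic voicing): /s/ is a voiceless obstruent between vowels /u/ and /o/, so it voices to [z]. /f/ is a voiceless obstruent between vowels /a/ and /u/, so it voices to [v]. /s/ is a voiceless obstruent between vowels /a/ and /i/, so it voices to [z]. /beusoafuvasij/ → beuzoavuvazij.
Rule 4 (final e-epenthesis): the form ends in the consonant /j/, so [e] is inserted word-finally. /beuzoavuvazij/ → beuzoavuvazije.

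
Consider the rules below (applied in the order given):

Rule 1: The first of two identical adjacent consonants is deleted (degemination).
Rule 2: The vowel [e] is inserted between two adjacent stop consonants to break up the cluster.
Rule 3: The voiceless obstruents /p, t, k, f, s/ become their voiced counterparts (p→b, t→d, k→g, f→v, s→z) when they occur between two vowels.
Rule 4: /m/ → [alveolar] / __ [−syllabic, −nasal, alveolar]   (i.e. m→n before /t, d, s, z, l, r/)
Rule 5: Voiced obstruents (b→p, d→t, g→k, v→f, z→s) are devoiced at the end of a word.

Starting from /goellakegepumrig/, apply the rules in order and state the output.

Rule 1 (degemination): /ll/ is a geminate; the first /l/ deletes. /goellakegepumrig/ → goelakegepumrig.
Rule 2 (stop-cluster e-epenthesis): no segment meets the environment; /goelakegepumrig/ is unchanged.
Rule 3 (intervocalic voicing): /k/ is a voiceless obstruent between vowels /a/ and /e/, so it voices to [g]. /p/ is a voiceless obstruent between vowels /e/ and /u/, so it voices to [b]. /goelakegepumrig/ → goelagegebumrig.
Rule 4 (nasal place assimilation): /m/ precedes the alveolar consonant /r/, so it assimilates in place to [n]. /goelagegebumrig/ → goelagegebunrig.
Rule 5 (final devoicing): /g/ is a voiced obstruent in word-final position, so it devoices to [k]. /goelagegebunrig/ → goelagegebunrik.

goelagegebunrik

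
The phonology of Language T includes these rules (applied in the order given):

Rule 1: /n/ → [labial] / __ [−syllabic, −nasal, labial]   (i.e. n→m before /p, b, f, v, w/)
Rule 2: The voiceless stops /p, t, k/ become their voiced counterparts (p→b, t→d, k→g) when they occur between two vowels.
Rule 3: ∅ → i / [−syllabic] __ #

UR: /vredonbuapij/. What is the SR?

Rule 1 (nasal place assimilation): /n/ precedes the labial consonant /b/, so it assimilates in place to [m]. /vredonbuapij/ → vredombuapij.
Rule 2 (intervocalic voicing): /p/ is a voiceless stop between vowels /a/ and /i/, so it voices to [b]. /vredombuapij/ → vredombuabij.
Rule 3 (final i-epenthesis): the form ends in the consonant /j/, so [i] is inserted word-finally. /vredombuabij/ → vredombuabiji.

vredombuabiji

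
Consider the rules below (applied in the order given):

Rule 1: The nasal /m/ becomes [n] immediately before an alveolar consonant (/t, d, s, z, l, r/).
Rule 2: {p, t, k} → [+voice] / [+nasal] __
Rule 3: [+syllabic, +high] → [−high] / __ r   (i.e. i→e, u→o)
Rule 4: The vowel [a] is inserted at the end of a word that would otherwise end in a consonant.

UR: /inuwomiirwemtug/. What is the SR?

Rule 1 (nasal place assimilation): /m/ precedes the alveolar consonant /t/, so it assimilates in place to [n]. /inuwomiirwemtug/ → inuwomiirwentug.
Rule 2 (post-nasal voicing): /t/ is a voiceless stop immediately after the nasal /n/, so it voices to [d]. /inuwomiirwentug/ → inuwomiirwendug.
Rule 3 (pre-rhotic lowering): /i/ is a high vowel immediately before /r/, so it lowers to [e]. /inuwomiirwendug/ → inuwomierwendug.
Rule 4 (final a-epenthesis): the form ends in the consonant /g/, so [a] is inserted word-finally. /inuwomierwendug/ → inuwomierwenduga.

inuwomierwenduga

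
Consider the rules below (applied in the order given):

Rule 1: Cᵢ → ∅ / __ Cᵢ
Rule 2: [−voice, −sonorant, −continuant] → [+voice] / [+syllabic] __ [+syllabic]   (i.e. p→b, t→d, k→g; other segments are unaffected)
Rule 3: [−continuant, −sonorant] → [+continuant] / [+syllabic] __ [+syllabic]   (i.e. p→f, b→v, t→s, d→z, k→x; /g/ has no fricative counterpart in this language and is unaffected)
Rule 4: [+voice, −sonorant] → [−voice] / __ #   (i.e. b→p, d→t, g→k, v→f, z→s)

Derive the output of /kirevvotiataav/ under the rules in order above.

kirevoziazaaf

Rule 1 (degemination): /vv/ is a geminate; the first /v/ deletes. /kirevvotiataav/ → kirevotiataav.
Rule 2 (intervocalic voicing): /t/ is a voiceless stop between vowels /o/ and /i/, so it voices to [d]. /t/ is a voiceless stop between vowels /a/ and /a/, so it voices to [d]. /kirevotiataav/ → kirevodiadaav.
Rule 3 (intervocalic spirantization): /d/ is a stop between vowels /o/ and /i/, so it spirantizes to the fricative [z]. /d/ is a stop between vowels /a/ and /a/, so it spirantizes to the fricative [z]. /kirevodiadaav/ → kirevoziazaav.
Rule 4 (final devoicing): /v/ is a voiced obstruent in word-final position, so it devoices to [f]. /kirevoziazaav/ → kirevoziazaaf.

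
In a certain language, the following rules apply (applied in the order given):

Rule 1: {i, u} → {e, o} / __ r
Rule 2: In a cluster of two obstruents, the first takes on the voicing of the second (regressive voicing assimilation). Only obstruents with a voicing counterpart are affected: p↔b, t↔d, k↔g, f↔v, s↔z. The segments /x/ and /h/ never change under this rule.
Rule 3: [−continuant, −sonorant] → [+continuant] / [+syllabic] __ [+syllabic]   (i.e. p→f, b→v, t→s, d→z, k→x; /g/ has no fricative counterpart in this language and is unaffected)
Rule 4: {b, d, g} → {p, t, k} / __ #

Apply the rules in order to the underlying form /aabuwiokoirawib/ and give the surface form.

aavuwioxoerawip

Rule 1 (pre-rhotic lowering): /i/ is a high vowel immediately before /r/, so it lowers to [e]. /aabuwiokoirawib/ → aabuwiokoerawib.
Rule 2 (regressive voicing assimilation): no segment meets the environment; /aabuwiokoerawib/ is unchanged.
Rule 3 (intervocalic spirantization): /b/ is a stop between vowels /a/ and /u/, so it spirantizes to the fricative [v]. /k/ is a stop between vowels /o/ and /o/, so it spirantizes to the fricative [x]. /aabuwiokoerawib/ → aavuwioxoerawib.
Rule 4 (final devoicing): /b/ is a voiced stop in word-final position, so it devoices to [p]. /aavuwioxoerawib/ → aavuwioxoerawip.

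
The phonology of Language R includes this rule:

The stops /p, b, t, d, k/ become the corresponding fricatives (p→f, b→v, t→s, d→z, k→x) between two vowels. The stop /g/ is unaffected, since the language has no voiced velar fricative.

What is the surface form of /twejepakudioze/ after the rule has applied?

/p/ is a stop between vowels /e/ and /a/, so it spirantizes to the fricative [f].
/k/ is a stop between vowels /a/ and /u/, so it spirantizes to the fricative [x].
/d/ is a stop between vowels /u/ and /i/, so it spirantizes to the fricative [z].
The other instance of /t/ does not occur in the required environment and remains unchanged.
Surface form: [twejefaxuzioze].

twejefaxuzioze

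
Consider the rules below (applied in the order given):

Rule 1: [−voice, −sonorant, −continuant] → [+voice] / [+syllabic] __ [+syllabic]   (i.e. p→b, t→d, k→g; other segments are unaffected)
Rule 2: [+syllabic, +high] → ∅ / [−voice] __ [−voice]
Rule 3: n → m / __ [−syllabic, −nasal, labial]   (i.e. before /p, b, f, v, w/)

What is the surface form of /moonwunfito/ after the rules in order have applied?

Rule 1 (intervocalic voicing): /t/ is a voiceless stop between vowels /i/ and /o/, so it voices to [d]. /moonwunfito/ → moonwunfido.
Rule 2 (high vowel syncope): no segment meets the environment; /moonwunfido/ is unchanged.
Rule 3 (nasal place assimilation): /n/ precedes the labial consonant /w/, so it assimilates in place to [m]. /n/ precedes the labial consonant /f/, so it assimilates in place to [m]. /moonwunfido/ → moomwumfido.

moomwumfido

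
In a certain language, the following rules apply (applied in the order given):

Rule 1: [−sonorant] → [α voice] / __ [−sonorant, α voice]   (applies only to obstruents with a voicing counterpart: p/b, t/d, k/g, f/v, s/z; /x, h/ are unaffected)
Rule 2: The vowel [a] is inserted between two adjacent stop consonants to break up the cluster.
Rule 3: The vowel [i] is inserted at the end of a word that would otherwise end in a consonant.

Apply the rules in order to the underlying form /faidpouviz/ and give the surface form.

faitapouvizi

Rule 1 (regressive voicing assimilation): /d/ precedes the voiceless obstruent /p/, so it devoices to [t] by assimilation. /faidpouviz/ → faitpouviz.
Rule 2 (stop-cluster a-epenthesis): /t/ and /p/ form a stop–stop cluster, so [a] is inserted between them. /faitpouviz/ → faitapouviz.
Rule 3 (final i-epenthesis): the form ends in the consonant /z/, so [i] is inserted word-finally. /faitapouviz/ → faitapouvizi.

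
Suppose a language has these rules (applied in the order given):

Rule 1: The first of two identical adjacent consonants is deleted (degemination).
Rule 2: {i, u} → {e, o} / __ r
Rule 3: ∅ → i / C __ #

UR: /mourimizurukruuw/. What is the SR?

Rule 1 (degemination): no segment meets the environment; /mourimizurukruuw/ is unchanged.
Rule 2 (pre-rhotic lowering): /u/ is a high vowel immediately before /r/, so it lowers to [o]. /u/ is a high vowel immediately before /r/, so it lowers to [o]. /mourimizurukruuw/ → moorimizorukruuw.
Rule 3 (final i-epenthesis): the form ends in the consonant /w/, so [i] is inserted word-finally. /moorimizorukruuw/ → moorimizorukruuwi.

moorimizorukruuwi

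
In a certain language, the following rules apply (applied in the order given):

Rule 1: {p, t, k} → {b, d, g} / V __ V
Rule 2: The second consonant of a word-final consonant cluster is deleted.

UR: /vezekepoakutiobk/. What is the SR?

vezegeboagudiob

Rule 1 (intervocalic voicing): /k/ is a voiceless stop between vowels /e/ and /e/, so it voices to [g]. /p/ is a voiceless stop between vowels /e/ and /o/, so it voices to [b]. /k/ is a voiceless stop between vowels /a/ and /u/, so it voices to [g]. /t/ is a voiceless stop between vowels /u/ and /i/, so it voices to [d]. /vezekepoakutiobk/ → vezegeboagudiobk.
Rule 2 (final cluster simplification): /k/ is the second consonant of a word-final cluster /bk/, so it deletes. /vezegeboagudiobk/ → vezegeboagudiob.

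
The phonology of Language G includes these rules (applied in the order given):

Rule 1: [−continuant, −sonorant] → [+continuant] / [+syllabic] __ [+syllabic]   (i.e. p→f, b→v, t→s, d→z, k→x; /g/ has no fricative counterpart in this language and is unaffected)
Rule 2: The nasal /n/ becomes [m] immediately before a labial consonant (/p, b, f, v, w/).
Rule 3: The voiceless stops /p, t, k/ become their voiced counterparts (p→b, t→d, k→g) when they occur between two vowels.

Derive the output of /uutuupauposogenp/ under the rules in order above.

Rule 1 (intervocalic spirantization): /t/ is a stop between vowels /u/ and /u/, so it spirantizes to the fricative [s]. /p/ is a stop between vowels /u/ and /a/, so it spirantizes to the fricative [f]. /p/ is a stop between vowels /u/ and /o/, so it spirantizes to the fricative [f]. /uutuupauposogenp/ → uusuufaufosogenp.
Rule 2 (nasal place assimilation): /n/ precedes the labial consonant /p/, so it assimilates in place to [m]. /uusuufaufosogenp/ → uusuufaufosogemp.
Rule 3 (intervocalic voicing): no segment meets the environment; /uusuufaufosogemp/ is unchanged.

uusuufaufosogemp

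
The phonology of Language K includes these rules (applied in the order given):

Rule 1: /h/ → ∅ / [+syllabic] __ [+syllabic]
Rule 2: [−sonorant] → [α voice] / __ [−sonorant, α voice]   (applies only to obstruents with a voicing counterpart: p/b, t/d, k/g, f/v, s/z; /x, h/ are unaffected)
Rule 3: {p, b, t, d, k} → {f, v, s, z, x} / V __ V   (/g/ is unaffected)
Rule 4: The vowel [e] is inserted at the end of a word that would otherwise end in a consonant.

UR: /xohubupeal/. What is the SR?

xouvufeale

Rule 1 (intervocalic h-deletion): /h/ occurs between vowels /o/ and /u/, so it deletes. /xohubupeal/ → xoubupeal.
Rule 2 (regressive voicing assimilation): no segment meets the environment; /xoubupeal/ is unchanged.
Rule 3 (intervocalic spirantization): /b/ is a stop between vowels /u/ and /u/, so it spirantizes to the fricative [v]. /p/ is a stop between vowels /u/ and /e/, so it spirantizes to the fricative [f]. /xoubupeal/ → xouvufeal.
Rule 4 (final e-epenthesis): the form ends in the consonant /l/, so [e] is inserted word-finally. /xouvufeal/ → xouvufeale.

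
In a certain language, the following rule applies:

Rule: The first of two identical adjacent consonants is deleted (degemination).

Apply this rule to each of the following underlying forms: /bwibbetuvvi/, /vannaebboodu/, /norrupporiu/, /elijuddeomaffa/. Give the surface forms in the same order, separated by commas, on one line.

bwibetuvi, vanaeboodu, noruporiu, elijudeomafa

/bwibbetuvvi/: /bb/ is a geminate; the first /b/ deletes. /vv/ is a geminate; the first /v/ deletes. → [bwibetuvi].
/vannaebboodu/: /nn/ is a geminate; the first /n/ deletes. /bb/ is a geminate; the first /b/ deletes. → [vanaeboodu].
/norrupporiu/: /rr/ is a geminate; the first /r/ deletes. /pp/ is a geminate; the first /p/ deletes. → [noruporiu].
/elijuddeomaffa/: /dd/ is a geminate; the first /d/ deletes. /ff/ is a geminate; the first /f/ deletes. → [elijudeomafa].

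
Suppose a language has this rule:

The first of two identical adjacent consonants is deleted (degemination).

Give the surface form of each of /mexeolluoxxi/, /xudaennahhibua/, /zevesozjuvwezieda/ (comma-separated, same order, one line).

mexeoluoxi, xudaenahibua, zevesozjuvwezieda

/mexeolluoxxi/: /ll/ is a geminate; the first /l/ deletes. /xx/ is a geminate; the first /x/ deletes. → [mexeoluoxi].
/xudaennahhibua/: /nn/ is a geminate; the first /n/ deletes. /hh/ is a geminate; the first /h/ deletes. → [xudaenahibua].
/zevesozjuvwezieda/: the rule's environment is not met; surfaces unchanged as [zevesozjuvwezieda].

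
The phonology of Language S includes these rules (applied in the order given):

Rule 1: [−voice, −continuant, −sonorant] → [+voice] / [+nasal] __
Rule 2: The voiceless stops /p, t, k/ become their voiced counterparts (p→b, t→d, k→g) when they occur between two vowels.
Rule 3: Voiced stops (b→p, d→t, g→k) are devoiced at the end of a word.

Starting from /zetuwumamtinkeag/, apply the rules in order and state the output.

zeduwumamdingeak

Rule 1 (post-nasal voicing): /t/ is a voiceless stop immediately after the nasal /m/, so it voices to [d]. /k/ is a voiceless stop immediately after the nasal /n/, so it voices to [g]. /zetuwumamtinkeag/ → zetuwumamdingeag.
Rule 2 (intervocalic voicing): /t/ is a voiceless stop between vowels /e/ and /u/, so it voices to [d]. /zetuwumamdingeag/ → zeduwumamdingeag.
Rule 3 (final devoicing): /g/ is a voiced stop in word-final position, so it devoices to [k]. /zeduwumamdingeag/ → zeduwumamdingeak.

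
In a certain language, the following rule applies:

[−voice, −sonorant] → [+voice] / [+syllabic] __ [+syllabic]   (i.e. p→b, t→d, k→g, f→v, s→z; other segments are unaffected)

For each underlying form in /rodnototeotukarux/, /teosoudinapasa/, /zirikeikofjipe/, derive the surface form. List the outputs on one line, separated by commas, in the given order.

rodnododeodugarux, teozoudinabaza, zirigeigofjibe

/rodnototeotukarux/: /t/ is a voiceless obstruent between vowels /o/ and /o/, so it voices to [d]. /t/ is a voiceless obstruent between vowels /o/ and /e/, so it voices to [d]. /t/ is a voiceless obstruent between vowels /o/ and /u/, so it voices to [d]. /k/ is a voiceless obstruent between vowels /u/ and /a/, so it voices to [g]. → [rodnododeodugarux].
/teosoudinapasa/: /s/ is a voiceless obstruent between vowels /o/ and /o/, so it voices to [z]. /p/ is a voiceless obstruent between vowels /a/ and /a/, so it voices to [b]. /s/ is a voiceless obstruent between vowels /a/ and /a/, so it voices to [z]. → [teozoudinabaza].
/zirikeikofjipe/: /k/ is a voiceless obstruent between vowels /i/ and /e/, so it voices to [g]. /k/ is a voiceless obstruent between vowels /i/ and /o/, so it voices to [g]. /p/ is a voiceless obstruent between vowels /i/ and /e/, so it voices to [b]. → [zirigeigofjibe].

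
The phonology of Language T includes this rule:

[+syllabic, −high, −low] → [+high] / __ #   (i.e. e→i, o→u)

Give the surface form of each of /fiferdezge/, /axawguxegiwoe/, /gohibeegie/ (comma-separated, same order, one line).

fiferdezgi, axawguxegiwoi, gohibeegii

/fiferdezge/: /e/ is a mid vowel in word-final position, so it raises to [i]. → [fiferdezgi].
/axawguxegiwoe/: /e/ is a mid vowel in word-final position, so it raises to [i]. → [axawguxegiwoi].
/gohibeegie/: /e/ is a mid vowel in word-final position, so it raises to [i]. → [gohibeegii].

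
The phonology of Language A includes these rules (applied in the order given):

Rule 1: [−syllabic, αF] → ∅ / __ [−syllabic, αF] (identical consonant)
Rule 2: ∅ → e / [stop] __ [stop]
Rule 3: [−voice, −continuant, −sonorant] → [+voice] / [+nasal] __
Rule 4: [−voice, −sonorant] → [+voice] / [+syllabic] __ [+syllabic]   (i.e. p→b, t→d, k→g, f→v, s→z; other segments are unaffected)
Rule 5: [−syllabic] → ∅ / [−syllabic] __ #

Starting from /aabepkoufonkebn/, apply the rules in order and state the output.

aabebegouvongeb

Rule 1 (degemination): no segment meets the environment; /aabepkoufonkebn/ is unchanged.
Rule 2 (stop-cluster e-epenthesis): /p/ and /k/ form a stop–stop cluster, so [e] is inserted between them. /aabepkoufonkebn/ → aabepekoufonkebn.
Rule 3 (post-nasal voicing): /k/ is a voiceless stop immediately after the nasal /n/, so it voices to [g]. /aabepekoufonkebn/ → aabepekoufongebn.
Rule 4 (intervocalic voicing): /p/ is a voiceless obstruent between vowels /e/ and /e/, so it voices to [b]. /k/ is a voiceless obstruent between vowels /e/ and /o/, so it voices to [g]. /f/ is a voiceless obstruent between vowels /u/ and /o/, so it voices to [v]. /aabepekoufongebn/ → aabebegouvongebn.
Rule 5 (final cluster simplification): /n/ is the second consonant of a word-final cluster /bn/, so it deletes. /aabebegouvongebn/ → aabebegouvongeb.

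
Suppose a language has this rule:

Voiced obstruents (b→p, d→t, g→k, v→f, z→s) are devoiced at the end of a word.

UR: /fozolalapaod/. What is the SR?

fozolalapaot

Scanning /fozolalapaod/: /z/ at position 3 is not in the conditioning environment; /d/ is a voiced obstruent in word-final position, so it devoices to [t].
Result: [fozolalapaot].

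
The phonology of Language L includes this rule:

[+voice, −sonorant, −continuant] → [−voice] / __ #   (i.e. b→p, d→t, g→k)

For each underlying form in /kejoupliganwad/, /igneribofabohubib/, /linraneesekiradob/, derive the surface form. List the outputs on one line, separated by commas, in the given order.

kejoupliganwat, igneribofabohubip, linraneesekiradop

/kejoupliganwad/: /d/ is a voiced stop in word-final position, so it devoices to [t]. → [kejoupliganwat].
/igneribofabohubib/: /b/ is a voiced stop in word-final position, so it devoices to [p]. → [igneribofabohubip].
/linraneesekiradob/: /b/ is a voiced stop in word-final position, so it devoices to [p]. → [linraneesekiradop].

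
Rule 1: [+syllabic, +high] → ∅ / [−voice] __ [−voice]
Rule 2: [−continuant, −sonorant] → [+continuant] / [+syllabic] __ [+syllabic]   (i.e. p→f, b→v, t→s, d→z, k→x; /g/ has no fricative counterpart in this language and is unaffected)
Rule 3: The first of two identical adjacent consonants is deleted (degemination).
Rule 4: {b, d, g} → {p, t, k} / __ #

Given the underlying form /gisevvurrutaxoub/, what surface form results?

gisevurusaxoup

Rule 1 (high vowel syncope): no segment meets the environment; /gisevvurrutaxoub/ is unchanged.
Rule 2 (intervocalic spirantization): /t/ is a stop between vowels /u/ and /a/, so it spirantizes to the fricative [s]. /gisevvurrutaxoub/ → gisevvurrusaxoub.
Rule 3 (degemination): /vv/ is a geminate; the first /v/ deletes. /rr/ is a geminate; the first /r/ deletes. /gisevvurrusaxoub/ → gisevurusaxoub.
Rule 4 (final devoicing): /b/ is a voiced stop in word-final position, so it devoices to [p]. /gisevurusaxoub/ → gisevurusaxoup.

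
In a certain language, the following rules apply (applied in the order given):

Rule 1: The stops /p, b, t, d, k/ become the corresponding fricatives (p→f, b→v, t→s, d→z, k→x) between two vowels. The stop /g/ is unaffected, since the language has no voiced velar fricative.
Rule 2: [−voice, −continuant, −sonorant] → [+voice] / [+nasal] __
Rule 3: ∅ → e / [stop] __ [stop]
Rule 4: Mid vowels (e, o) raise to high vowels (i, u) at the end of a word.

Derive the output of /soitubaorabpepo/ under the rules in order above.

soisuvaorabepefu

Rule 1 (intervocalic spirantization): /t/ is a stop between vowels /i/ and /u/, so it spirantizes to the fricative [s]. /b/ is a stop between vowels /u/ and /a/, so it spirantizes to the fricative [v]. /p/ is a stop between vowels /e/ and /o/, so it spirantizes to the fricative [f]. /soitubaorabpepo/ → soisuvaorabpefo.
Rule 2 (post-nasal voicing): no segment meets the environment; /soisuvaorabpefo/ is unchanged.
Rule 3 (stop-cluster e-epenthesis): /b/ and /p/ form a stop–stop cluster, so [e] is inserted between them. /soisuvaorabpefo/ → soisuvaorabepefo.
Rule 4 (final vowel raising): /o/ is a mid vowel in word-final position, so it raises to [u]. /soisuvaorabepefo/ → soisuvaorabepefu.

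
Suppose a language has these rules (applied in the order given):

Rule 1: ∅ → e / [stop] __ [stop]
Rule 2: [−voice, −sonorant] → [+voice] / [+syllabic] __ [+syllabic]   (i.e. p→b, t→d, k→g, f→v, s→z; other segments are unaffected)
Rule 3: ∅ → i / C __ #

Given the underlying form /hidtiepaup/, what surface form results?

Rule 1 (stop-cluster e-epenthesis): /d/ and /t/ form a stop–stop cluster, so [e] is inserted between them. /hidtiepaup/ → hidetiepaup.
Rule 2 (intervocalic voicing): /t/ is a voiceless obstruent between vowels /e/ and /i/, so it voices to [d]. /p/ is a voiceless obstruent between vowels /e/ and /a/, so it voices to [b]. /hidetiepaup/ → hidediebaup.
Rule 3 (final i-epenthesis): the form ends in the consonant /p/, so [i] is inserted word-finally. /hidediebaup/ → hidediebaupi.

hidediebaupi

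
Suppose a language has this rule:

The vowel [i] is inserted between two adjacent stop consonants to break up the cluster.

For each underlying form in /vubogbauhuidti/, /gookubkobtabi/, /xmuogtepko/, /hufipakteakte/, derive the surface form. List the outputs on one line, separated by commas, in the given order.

/vubogbauhuidti/: /g/ and /b/ form a stop–stop cluster, so [i] is inserted between them. /d/ and /t/ form a stop–stop cluster, so [i] is inserted between them. → [vubogibauhuiditi].
/gookubkobtabi/: /b/ and /k/ form a stop–stop cluster, so [i] is inserted between them. /b/ and /t/ form a stop–stop cluster, so [i] is inserted between them. → [gookubikobitabi].
/xmuogtepko/: /g/ and /t/ form a stop–stop cluster, so [i] is inserted between them. /p/ and /k/ form a stop–stop cluster, so [i] is inserted between them. → [xmuogitepiko].
/hufipakteakte/: /k/ and /t/ form a stop–stop cluster, so [i] is inserted between them. /k/ and /t/ form a stop–stop cluster, so [i] is inserted between them. → [hufipakiteakite].

vubogibauhuiditi, gookubikobitabi, xmuogitepiko, hufipakiteakite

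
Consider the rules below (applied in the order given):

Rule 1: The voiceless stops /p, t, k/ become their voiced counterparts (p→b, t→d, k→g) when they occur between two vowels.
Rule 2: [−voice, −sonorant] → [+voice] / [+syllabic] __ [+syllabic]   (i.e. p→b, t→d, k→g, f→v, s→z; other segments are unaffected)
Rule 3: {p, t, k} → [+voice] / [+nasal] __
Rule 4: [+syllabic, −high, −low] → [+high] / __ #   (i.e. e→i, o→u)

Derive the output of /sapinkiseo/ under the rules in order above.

sabingizeu

Rule 1 (intervocalic voicing): /p/ is a voiceless stop between vowels /a/ and /i/, so it voices to [b]. /sapinkiseo/ → sabinkiseo.
Rule 2 (intervocalic voicing): /s/ is a voiceless obstruent between vowels /i/ and /e/, so it voices to [z]. /sabinkiseo/ → sabinkizeo.
Rule 3 (post-nasal voicing): /k/ is a voiceless stop immediately after the nasal /n/, so it voices to [g]. /sabinkizeo/ → sabingizeo.
Rule 4 (final vowel raising): /o/ is a mid vowel in word-final position, so it raises to [u]. /sabingizeo/ → sabingizeu.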